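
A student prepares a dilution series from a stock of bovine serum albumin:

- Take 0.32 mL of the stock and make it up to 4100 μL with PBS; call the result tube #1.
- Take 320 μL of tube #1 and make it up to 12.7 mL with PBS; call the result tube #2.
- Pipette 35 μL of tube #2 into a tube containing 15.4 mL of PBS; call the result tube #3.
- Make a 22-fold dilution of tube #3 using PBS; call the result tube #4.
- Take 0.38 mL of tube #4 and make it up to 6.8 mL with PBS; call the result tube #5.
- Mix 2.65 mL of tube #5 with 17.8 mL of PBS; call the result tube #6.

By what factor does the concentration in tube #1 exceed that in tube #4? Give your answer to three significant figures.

Step 1: 0.32 mL brought to 4100 μL → factor 4.1/0.32 = 12.812
Step 2: 320 μL brought to 12.7 mL → factor 12700/320 = 39.688
Step 3: 35 μL + 15.4 mL = 15435 μL total → factor 15435/35 = 441
Step 4: 22-fold → factor 22
Dilution factor to tube #1 = 12.812; to tube #4 = 4.9334 × 10^6
[tube #1]/[tube #4] = (factor to tube #4)/(factor to tube #1) = 4.9334 × 10^6/12.812 = 3.85 × 10^5

3.85 × 10^5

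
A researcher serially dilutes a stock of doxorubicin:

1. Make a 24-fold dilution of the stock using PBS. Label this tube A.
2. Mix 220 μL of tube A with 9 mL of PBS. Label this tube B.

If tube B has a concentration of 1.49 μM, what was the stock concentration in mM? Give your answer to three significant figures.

1.50 mM

Step 1: 24-fold → factor 24
Step 2: 220 μL + 9 mL = 9220 μL total → factor 9220/220 = 41.909
Overall dilution factor = 24 × 41.909 = 1005.8
Stock = 1.49 μM × 1005.8 = 1499 μM = 1.50 mM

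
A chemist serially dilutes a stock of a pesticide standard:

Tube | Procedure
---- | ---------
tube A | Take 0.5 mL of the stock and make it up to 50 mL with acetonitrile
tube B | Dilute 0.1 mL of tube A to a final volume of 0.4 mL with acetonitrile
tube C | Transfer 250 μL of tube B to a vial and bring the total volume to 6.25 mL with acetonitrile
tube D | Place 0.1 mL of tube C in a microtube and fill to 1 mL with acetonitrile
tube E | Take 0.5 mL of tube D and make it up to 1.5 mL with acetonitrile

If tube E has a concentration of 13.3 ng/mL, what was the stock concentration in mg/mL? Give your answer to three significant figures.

3.99 mg/mL

Step 1: 0.5 mL brought to 50 mL → factor 50/0.5 = 100
Step 2: 0.1 mL brought to 0.4 mL → factor 0.4/0.1 = 4
Step 3: 250 μL brought to 6.25 mL → factor 6250/250 = 25
Step 4: 0.1 mL brought to 1 mL → factor 1/0.1 = 10
Step 5: 0.5 mL brought to 1.5 mL → factor 1.5/0.5 = 3
Overall dilution factor = 100 × 4 × 25 × 10 × 3 = 3 × 10^5
Stock = 13.3 ng/mL × 3 × 10^5 = 3.990 × 10^6 ng/mL = 3.99 mg/mL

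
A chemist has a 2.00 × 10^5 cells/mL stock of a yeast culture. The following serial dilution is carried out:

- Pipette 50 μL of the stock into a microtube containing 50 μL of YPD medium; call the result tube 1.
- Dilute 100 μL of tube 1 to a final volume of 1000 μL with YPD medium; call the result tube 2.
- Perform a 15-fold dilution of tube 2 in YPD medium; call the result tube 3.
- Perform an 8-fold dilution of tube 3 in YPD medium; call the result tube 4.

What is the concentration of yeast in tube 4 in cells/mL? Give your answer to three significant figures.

83.3 cells/mL

Step 1: 50 μL + 50 μL = 100 μL total → factor 100/50 = 2
Step 2: 100 μL brought to 1000 μL → factor 1000/100 = 10
Step 3: 15-fold → factor 15
Step 4: 8-fold → factor 8
Overall dilution factor = 2 × 10 × 15 × 8 = 2400
Final = 2.00 × 10^5 cells/mL / 2400 = 83.3 cells/mL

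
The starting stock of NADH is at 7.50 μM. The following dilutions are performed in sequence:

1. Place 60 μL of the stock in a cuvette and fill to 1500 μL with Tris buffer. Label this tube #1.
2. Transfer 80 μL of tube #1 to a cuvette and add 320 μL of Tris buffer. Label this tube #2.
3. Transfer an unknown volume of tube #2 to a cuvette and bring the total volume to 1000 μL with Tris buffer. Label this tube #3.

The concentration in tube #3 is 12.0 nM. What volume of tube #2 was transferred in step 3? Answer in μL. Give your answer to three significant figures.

200 μL

Step 1: 60 μL brought to 1500 μL → factor 1500/60 = 25
Step 2: 80 μL + 320 μL = 400 μL total → factor 400/80 = 5
Step 3: v brought to 1000 μL → factor = 1000 μL/v
Product of known-step factors = 125
Overall factor = 7.50 μM / (12.0 nM) = 625
Step-3 factor = 625 / 125 = 5
v = 1000 μL / 5 = 200 μL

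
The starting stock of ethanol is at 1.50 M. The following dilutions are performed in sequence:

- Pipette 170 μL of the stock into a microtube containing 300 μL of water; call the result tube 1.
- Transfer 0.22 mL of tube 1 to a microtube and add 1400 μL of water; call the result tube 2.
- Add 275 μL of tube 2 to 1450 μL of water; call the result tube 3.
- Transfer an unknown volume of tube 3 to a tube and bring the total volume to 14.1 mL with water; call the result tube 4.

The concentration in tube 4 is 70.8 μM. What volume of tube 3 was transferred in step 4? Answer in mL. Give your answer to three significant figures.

0.0850 mL

Step 1: 170 μL + 300 μL = 470 μL total → factor 470/170 = 2.7647
Step 2: 0.22 mL + 1400 μL = 1.62 mL total → factor 1.62/0.22 = 7.3636
Step 3: 275 μL + 1450 μL = 1725 μL total → factor 1725/275 = 6.2727
Step 4: v brought to 14.1 mL → factor = 14.1 mL/v
Product of known-step factors = 127.7
Overall factor = 1.50 M / (70.8 μM) = 21186
Step-4 factor = 21186 / 127.7 = 165.91
v = 14.1 mL / 165.91 = 0.0850 mL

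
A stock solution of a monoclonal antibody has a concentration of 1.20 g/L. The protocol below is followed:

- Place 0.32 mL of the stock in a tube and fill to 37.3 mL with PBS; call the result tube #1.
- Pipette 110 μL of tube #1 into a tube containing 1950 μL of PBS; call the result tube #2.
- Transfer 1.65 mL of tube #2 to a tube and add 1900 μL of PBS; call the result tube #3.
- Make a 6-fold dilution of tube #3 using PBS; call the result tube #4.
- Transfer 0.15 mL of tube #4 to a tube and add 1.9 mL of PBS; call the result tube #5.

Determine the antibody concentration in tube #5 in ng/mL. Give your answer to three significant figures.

Step 1: 0.32 mL brought to 37.3 mL → factor 37.3/0.32 = 116.56
Step 2: 110 μL + 1950 μL = 2060 μL total → factor 2060/110 = 18.727
Step 3: 1.65 mL + 1900 μL = 3.55 mL total → factor 3.55/1.65 = 2.1515
Step 4: 6-fold → factor 6
Step 5: 0.15 mL + 1.9 mL = 2.05 mL total → factor 2.05/0.15 = 13.667
Overall dilution factor = 116.56 × 18.727 × 2.1515 × 6 × 13.667 = 3.8512 × 10^5
Final = 1.20 g/L / 3.8512 × 10^5 = 3.116 × 10^-6 g/L = 3.12 ng/mL

3.12 ng/mL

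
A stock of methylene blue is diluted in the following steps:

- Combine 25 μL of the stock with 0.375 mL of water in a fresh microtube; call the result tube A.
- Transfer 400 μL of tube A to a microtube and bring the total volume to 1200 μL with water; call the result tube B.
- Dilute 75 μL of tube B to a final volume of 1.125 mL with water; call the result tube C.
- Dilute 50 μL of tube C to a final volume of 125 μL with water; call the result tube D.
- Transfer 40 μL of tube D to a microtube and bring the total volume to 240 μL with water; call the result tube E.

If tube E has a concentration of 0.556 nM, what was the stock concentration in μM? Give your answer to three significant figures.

Step 1: 25 μL + 0.375 mL = 400 μL total → factor 400/25 = 16
Step 2: 400 μL brought to 1200 μL → factor 1200/400 = 3
Step 3: 75 μL brought to 1.125 mL → factor 1125/75 = 15
Step 4: 50 μL brought to 125 μL → factor 125/50 = 2.5
Step 5: 40 μL brought to 240 μL → factor 240/40 = 6
Overall dilution factor = 16 × 3 × 15 × 2.5 × 6 = 10800
Stock = 0.556 nM × 10800 = 6005 nM = 6.00 μM

6.00 μM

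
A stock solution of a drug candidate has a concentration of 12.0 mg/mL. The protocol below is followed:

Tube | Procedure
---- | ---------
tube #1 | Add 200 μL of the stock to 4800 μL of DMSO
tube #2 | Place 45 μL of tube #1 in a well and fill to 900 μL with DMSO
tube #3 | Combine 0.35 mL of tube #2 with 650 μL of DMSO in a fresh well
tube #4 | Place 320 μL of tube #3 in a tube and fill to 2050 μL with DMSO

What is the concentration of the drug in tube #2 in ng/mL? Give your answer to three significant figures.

Step 1: 200 μL + 4800 μL = 5000 μL total → factor 5000/200 = 25
Step 2: 45 μL brought to 900 μL → factor 900/45 = 20
Dilution factor through tube #2 = 25 × 20 = 500
[tube #2] = 12.0 mg/mL / 500 = 0.02400 mg/mL = 2.40 × 10^4 ng/mL

2.40 × 10^4 ng/mL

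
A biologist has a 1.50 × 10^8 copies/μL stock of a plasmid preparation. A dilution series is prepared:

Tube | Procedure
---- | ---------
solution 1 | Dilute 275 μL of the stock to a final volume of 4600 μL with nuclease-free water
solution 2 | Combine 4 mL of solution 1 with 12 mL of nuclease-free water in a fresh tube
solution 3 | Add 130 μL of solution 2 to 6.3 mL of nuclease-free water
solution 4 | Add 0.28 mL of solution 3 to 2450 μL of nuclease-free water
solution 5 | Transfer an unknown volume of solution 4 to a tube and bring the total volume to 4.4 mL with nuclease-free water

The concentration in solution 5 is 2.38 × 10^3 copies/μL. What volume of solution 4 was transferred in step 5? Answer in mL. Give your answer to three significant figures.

2.25 mL

Step 1: 275 μL brought to 4600 μL → factor 4600/275 = 16.727
Step 2: 4 mL + 12 mL = 16 mL total → factor 16/4 = 4
Step 3: 130 μL + 6.3 mL = 6430 μL total → factor 6430/130 = 49.462
Step 4: 0.28 mL + 2450 μL = 2.73 mL total → factor 2.73/0.28 = 9.75
Step 5: v brought to 4.4 mL → factor = 4.4 mL/v
Product of known-step factors = 32267
Overall factor = 1.50 × 10^8 copies/μL / (2.38 × 10^3 copies/μL) = 63025
Step-5 factor = 63025 / 32267 = 1.9532
v = 4.4 mL / 1.9532 = 2.25 mL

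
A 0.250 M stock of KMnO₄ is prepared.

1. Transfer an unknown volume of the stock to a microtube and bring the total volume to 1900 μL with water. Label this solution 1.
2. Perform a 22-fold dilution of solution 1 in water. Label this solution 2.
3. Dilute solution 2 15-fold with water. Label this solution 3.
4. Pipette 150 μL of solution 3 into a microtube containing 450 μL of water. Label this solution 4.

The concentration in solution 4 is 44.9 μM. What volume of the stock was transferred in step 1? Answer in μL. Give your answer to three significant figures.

Step 1: v brought to 1900 μL → factor = 1900 μL/v
Step 2: 22-fold → factor 22
Step 3: 15-fold → factor 15
Step 4: 150 μL + 450 μL = 600 μL total → factor 600/150 = 4
Product of known-step factors = 1320
Overall factor = 0.250 M / (44.9 μM) = 5567.9
Step-1 factor = 5567.9 / 1320 = 4.2181
v = 1900 μL / 4.2181 = 450 μL

450 μL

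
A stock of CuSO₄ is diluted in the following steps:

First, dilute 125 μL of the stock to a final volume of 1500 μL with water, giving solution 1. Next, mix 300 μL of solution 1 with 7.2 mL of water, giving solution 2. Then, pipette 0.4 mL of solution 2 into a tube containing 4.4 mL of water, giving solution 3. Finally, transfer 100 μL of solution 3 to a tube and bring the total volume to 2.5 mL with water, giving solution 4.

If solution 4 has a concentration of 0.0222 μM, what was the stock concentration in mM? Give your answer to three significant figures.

Step 1: 125 μL brought to 1500 μL → factor 1500/125 = 12
Step 2: 300 μL + 7.2 mL = 7500 μL total → factor 7500/300 = 25
Step 3: 0.4 mL + 4.4 mL = 4.8 mL total → factor 4.8/0.4 = 12
Step 4: 100 μL brought to 2.5 mL → factor 2500/100 = 25
Overall dilution factor = 12 × 25 × 12 × 25 = 90000
Stock = 0.0222 μM × 90000 = 1998 μM = 2.00 mM

2.00 mM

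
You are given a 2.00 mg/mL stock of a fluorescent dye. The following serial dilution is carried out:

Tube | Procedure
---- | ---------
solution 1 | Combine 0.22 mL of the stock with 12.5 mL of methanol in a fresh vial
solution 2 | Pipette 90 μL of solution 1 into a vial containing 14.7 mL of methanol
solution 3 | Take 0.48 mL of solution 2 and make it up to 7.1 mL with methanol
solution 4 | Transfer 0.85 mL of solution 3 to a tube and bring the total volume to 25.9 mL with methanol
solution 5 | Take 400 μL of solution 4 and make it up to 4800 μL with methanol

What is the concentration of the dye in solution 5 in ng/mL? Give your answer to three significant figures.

0.0389 ng/mL

Step 1: 0.22 mL + 12.5 mL = 12.72 mL total → factor 12.72/0.22 = 57.818
Step 2: 90 μL + 14.7 mL = 14790 μL total → factor 14790/90 = 164.33
Step 3: 0.48 mL brought to 7.1 mL → factor 7.1/0.48 = 14.792
Step 4: 0.85 mL brought to 25.9 mL → factor 25.9/0.85 = 30.471
Step 5: 400 μL brought to 4800 μL → factor 4800/400 = 12
Overall dilution factor = 57.818 × 164.33 × 14.792 × 30.471 × 12 = 5.1389 × 10^7
Final = 2.00 mg/mL / 5.1389 × 10^7 = 3.892 × 10^-8 mg/mL = 0.0389 ng/mL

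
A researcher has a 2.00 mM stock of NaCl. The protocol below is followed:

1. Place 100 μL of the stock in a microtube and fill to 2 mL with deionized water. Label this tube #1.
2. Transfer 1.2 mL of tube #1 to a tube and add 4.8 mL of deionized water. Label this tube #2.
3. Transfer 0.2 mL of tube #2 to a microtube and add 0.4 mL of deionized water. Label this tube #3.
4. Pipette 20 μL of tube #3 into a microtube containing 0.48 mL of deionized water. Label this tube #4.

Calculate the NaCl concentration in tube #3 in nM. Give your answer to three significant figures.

6.67 × 10^3 nM

Step 1: 100 μL brought to 2 mL → factor 2000/100 = 20
Step 2: 1.2 mL + 4.8 mL = 6 mL total → factor 6/1.2 = 5
Step 3: 0.2 mL + 0.4 mL = 0.6 mL total → factor 0.6/0.2 = 3
Dilution factor through tube #3 = 20 × 5 × 3 = 300
[tube #3] = 2.00 mM / 300 = 0.006667 mM = 6.67 × 10^3 nM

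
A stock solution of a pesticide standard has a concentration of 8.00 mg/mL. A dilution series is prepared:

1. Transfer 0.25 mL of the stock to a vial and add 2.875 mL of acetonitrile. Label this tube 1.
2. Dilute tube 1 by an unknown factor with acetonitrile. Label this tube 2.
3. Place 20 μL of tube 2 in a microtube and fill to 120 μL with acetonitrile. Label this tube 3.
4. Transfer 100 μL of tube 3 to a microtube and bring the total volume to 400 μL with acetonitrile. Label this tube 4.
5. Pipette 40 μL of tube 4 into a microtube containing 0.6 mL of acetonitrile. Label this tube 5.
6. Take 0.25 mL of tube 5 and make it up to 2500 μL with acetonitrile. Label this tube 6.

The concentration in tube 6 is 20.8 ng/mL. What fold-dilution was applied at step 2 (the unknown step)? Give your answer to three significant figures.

Step 1: 0.25 mL + 2.875 mL = 3.125 mL total → factor 3.125/0.25 = 12.5
Step 2: unknown factor x
Step 3: 20 μL brought to 120 μL → factor 120/20 = 6
Step 4: 100 μL brought to 400 μL → factor 400/100 = 4
Step 5: 40 μL + 0.6 mL = 640 μL total → factor 640/40 = 16
Step 6: 0.25 mL brought to 2500 μL → factor 2.5/0.25 = 10
Product of known-step factors = 48000
Overall factor = 8.00 mg/mL / (20.8 ng/mL) = 3.8462 × 10^5
x = 3.8462 × 10^5 / 48000 = 8.01

8.01-fold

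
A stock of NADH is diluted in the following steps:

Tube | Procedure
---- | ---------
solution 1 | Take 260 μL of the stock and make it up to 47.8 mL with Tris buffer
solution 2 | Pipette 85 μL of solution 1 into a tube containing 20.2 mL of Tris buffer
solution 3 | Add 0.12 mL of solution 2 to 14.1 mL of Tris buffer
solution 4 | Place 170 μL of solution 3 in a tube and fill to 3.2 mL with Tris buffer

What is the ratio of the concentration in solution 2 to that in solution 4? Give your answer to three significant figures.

Step 1: 260 μL brought to 47.8 mL → factor 47800/260 = 183.85
Step 2: 85 μL + 20.2 mL = 20285 μL total → factor 20285/85 = 238.65
Step 3: 0.12 mL + 14.1 mL = 14.22 mL total → factor 14.22/0.12 = 118.5
Step 4: 170 μL brought to 3.2 mL → factor 3200/170 = 18.824
Dilution factor to solution 2 = 43874; to solution 4 = 9.7866 × 10^7
[solution 2]/[solution 4] = (factor to solution 4)/(factor to solution 2) = 9.7866 × 10^7/43874 = 2.23 × 10^3

2.23 × 10^3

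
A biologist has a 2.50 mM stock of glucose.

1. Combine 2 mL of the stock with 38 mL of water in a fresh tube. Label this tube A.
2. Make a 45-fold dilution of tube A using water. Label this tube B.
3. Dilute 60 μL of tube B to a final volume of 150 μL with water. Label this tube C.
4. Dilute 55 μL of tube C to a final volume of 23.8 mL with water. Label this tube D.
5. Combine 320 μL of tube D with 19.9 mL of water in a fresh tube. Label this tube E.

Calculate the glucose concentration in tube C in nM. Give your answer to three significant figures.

Step 1: 2 mL + 38 mL = 40 mL total → factor 40/2 = 20
Step 2: 45-fold → factor 45
Step 3: 60 μL brought to 150 μL → factor 150/60 = 2.5
Dilution factor through tube C = 20 × 45 × 2.5 = 2250
[tube C] = 2.50 mM / 2250 = 0.001111 mM = 1.11 × 10^3 nM

1.11 × 10^3 nM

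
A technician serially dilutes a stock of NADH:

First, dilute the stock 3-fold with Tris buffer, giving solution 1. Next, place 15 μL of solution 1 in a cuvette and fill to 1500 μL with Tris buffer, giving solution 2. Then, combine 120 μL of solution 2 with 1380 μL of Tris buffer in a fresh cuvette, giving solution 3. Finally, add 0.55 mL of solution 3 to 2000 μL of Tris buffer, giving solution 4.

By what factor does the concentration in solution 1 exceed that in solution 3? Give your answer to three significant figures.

Step 1: 3-fold → factor 3
Step 2: 15 μL brought to 1500 μL → factor 1500/15 = 100
Step 3: 120 μL + 1380 μL = 1500 μL total → factor 1500/120 = 12.5
Dilution factor to solution 1 = 3; to solution 3 = 3750
[solution 1]/[solution 3] = (factor to solution 3)/(factor to solution 1) = 3750/3 = 1.25 × 10^3

1.25 × 10^3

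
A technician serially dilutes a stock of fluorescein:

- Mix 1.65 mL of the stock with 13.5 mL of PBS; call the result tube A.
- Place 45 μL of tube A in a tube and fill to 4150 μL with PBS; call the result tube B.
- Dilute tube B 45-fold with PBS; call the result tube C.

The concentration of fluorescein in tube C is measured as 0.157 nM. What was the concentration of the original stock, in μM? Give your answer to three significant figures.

Step 1: 1.65 mL + 13.5 mL = 15.15 mL total → factor 15.15/1.65 = 9.1818
Step 2: 45 μL brought to 4150 μL → factor 4150/45 = 92.222
Step 3: 45-fold → factor 45
Overall dilution factor = 9.1818 × 92.222 × 45 = 38105
Stock = 0.157 nM × 38105 = 5982 nM = 5.98 μM

5.98 μM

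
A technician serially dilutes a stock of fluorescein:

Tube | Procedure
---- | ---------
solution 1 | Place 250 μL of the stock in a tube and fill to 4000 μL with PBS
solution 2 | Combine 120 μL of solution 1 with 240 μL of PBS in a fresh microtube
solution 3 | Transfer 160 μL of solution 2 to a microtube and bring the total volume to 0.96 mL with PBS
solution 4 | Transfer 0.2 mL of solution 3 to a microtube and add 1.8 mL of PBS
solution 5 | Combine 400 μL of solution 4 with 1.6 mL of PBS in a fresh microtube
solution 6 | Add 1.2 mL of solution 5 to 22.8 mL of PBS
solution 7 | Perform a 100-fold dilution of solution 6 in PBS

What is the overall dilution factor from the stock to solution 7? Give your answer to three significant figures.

2.88 × 10^7

Step 1: 250 μL brought to 4000 μL → factor 4000/250 = 16
Step 2: 120 μL + 240 μL = 360 μL total → factor 360/120 = 3
Step 3: 160 μL brought to 0.96 mL → factor 960/160 = 6
Step 4: 0.2 mL + 1.8 mL = 2 mL total → factor 2/0.2 = 10
Step 5: 400 μL + 1.6 mL = 2000 μL total → factor 2000/400 = 5
Step 6: 1.2 mL + 22.8 mL = 24 mL total → factor 24/1.2 = 20
Step 7: 100-fold → factor 100
Overall dilution factor = 16 × 3 × 6 × 10 × 5 × 20 × 100 = 2.88 × 10^7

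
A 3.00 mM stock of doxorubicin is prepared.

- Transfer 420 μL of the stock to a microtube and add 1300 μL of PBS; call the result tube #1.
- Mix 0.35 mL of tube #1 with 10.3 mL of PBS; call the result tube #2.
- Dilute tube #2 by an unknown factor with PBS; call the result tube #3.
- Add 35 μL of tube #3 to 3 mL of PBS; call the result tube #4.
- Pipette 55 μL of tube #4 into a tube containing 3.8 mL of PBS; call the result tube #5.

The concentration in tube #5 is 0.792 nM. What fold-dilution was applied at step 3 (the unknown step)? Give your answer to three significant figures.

5.00-fold

Step 1: 420 μL + 1300 μL = 1720 μL total → factor 1720/420 = 4.0952
Step 2: 0.35 mL + 10.3 mL = 10.65 mL total → factor 10.65/0.35 = 30.429
Step 3: unknown factor x
Step 4: 35 μL + 3 mL = 3035 μL total → factor 3035/35 = 86.714
Step 5: 55 μL + 3.8 mL = 3855 μL total → factor 3855/55 = 70.091
Product of known-step factors = 7.5738 × 10^5
Overall factor = 3.00 mM / (0.792 nM) = 3.7879 × 10^6
x = 3.7879 × 10^6 / 7.5738 × 10^5 = 5.00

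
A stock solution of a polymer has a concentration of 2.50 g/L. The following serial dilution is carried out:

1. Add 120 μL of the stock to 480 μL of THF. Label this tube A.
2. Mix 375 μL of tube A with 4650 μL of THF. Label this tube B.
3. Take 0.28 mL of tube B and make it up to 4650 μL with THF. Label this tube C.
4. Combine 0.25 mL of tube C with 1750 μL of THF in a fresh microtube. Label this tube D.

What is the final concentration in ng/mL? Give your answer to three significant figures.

281 ng/mL

Step 1: 120 μL + 480 μL = 600 μL total → factor 600/120 = 5
Step 2: 375 μL + 4650 μL = 5025 μL total → factor 5025/375 = 13.4
Step 3: 0.28 mL brought to 4650 μL → factor 4.65/0.28 = 16.607
Step 4: 0.25 mL + 1750 μL = 2 mL total → factor 2/0.25 = 8
Overall dilution factor = 5 × 13.4 × 16.607 × 8 = 8901.4
Final = 2.50 g/L / 8901.4 = 0.0002809 g/L = 281 ng/mL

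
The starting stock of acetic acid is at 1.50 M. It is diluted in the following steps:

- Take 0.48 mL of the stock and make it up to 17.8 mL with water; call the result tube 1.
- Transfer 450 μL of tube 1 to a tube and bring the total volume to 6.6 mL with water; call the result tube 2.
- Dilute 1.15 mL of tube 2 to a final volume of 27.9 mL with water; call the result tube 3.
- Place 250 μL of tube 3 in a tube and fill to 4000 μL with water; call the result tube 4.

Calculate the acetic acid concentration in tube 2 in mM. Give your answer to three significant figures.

2.76 mM

Step 1: 0.48 mL brought to 17.8 mL → factor 17.8/0.48 = 37.083
Step 2: 450 μL brought to 6.6 mL → factor 6600/450 = 14.667
Dilution factor through tube 2 = 37.083 × 14.667 = 543.89
[tube 2] = 1.50 M / 543.89 = 0.002758 M = 2.76 mM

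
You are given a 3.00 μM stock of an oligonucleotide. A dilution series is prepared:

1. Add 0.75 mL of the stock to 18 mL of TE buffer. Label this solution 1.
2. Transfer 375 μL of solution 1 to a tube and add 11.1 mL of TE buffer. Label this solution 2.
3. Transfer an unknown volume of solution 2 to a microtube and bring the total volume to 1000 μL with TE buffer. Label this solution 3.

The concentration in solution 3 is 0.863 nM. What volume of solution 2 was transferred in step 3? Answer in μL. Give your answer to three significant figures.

220 μL

Step 1: 0.75 mL + 18 mL = 18.75 mL total → factor 18.75/0.75 = 25
Step 2: 375 μL + 11.1 mL = 11475 μL total → factor 11475/375 = 30.6
Step 3: v brought to 1000 μL → factor = 1000 μL/v
Product of known-step factors = 765
Overall factor = 3.00 μM / (0.863 nM) = 3476.2
Step-3 factor = 3476.2 / 765 = 4.5441
v = 1000 μL / 4.5441 = 220 μL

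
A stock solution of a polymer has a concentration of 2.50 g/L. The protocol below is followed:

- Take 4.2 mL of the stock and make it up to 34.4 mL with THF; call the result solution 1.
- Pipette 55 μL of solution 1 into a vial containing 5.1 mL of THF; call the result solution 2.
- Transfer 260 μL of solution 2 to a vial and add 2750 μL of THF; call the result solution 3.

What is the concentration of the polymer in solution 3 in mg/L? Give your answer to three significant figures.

Step 1: 4.2 mL brought to 34.4 mL → factor 34.4/4.2 = 8.1905
Step 2: 55 μL + 5.1 mL = 5155 μL total → factor 5155/55 = 93.727
Step 3: 260 μL + 2750 μL = 3010 μL total → factor 3010/260 = 11.577
Overall dilution factor = 8.1905 × 93.727 × 11.577 = 8887.3
Final = 2.50 g/L / 8887.3 = 0.0002813 g/L = 0.281 mg/L

0.281 mg/L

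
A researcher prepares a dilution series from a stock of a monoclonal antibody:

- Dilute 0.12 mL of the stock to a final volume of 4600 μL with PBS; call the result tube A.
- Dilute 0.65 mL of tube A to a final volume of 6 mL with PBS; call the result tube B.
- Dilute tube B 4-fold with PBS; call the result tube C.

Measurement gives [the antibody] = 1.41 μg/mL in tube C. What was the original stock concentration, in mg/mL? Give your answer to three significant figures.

2.00 mg/mL

Step 1: 0.12 mL brought to 4600 μL → factor 4.6/0.12 = 38.333
Step 2: 0.65 mL brought to 6 mL → factor 6/0.65 = 9.2308
Step 3: 4-fold → factor 4
Overall dilution factor = 38.333 × 9.2308 × 4 = 1415.4
Stock = 1.41 μg/mL × 1415.4 = 1996 μg/mL = 2.00 mg/mL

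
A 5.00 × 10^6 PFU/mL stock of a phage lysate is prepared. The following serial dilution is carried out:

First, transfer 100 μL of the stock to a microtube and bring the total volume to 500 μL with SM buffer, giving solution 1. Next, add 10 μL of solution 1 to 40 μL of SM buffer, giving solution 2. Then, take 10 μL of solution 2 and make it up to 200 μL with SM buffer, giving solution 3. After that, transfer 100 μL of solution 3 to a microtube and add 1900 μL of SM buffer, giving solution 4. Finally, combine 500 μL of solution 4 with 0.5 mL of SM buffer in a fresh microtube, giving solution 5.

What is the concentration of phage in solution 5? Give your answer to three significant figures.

Step 1: 100 μL brought to 500 μL → factor 500/100 = 5
Step 2: 10 μL + 40 μL = 50 μL total → factor 50/10 = 5
Step 3: 10 μL brought to 200 μL → factor 200/10 = 20
Step 4: 100 μL + 1900 μL = 2000 μL total → factor 2000/100 = 20
Step 5: 500 μL + 0.5 mL = 1000 μL total → factor 1000/500 = 2
Overall dilution factor = 5 × 5 × 20 × 20 × 2 = 20000
Final = 5.00 × 10^6 PFU/mL / 20000 = 250 PFU/mL

250 PFU/mL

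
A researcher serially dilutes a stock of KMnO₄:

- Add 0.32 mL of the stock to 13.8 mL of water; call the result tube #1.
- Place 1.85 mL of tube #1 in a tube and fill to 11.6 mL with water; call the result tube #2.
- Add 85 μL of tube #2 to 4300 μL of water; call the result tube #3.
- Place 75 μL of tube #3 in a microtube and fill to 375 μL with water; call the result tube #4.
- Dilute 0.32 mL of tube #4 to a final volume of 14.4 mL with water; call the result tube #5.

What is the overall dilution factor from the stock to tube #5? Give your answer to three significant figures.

Step 1: 0.32 mL + 13.8 mL = 14.12 mL total → factor 14.12/0.32 = 44.125
Step 2: 1.85 mL brought to 11.6 mL → factor 11.6/1.85 = 6.2703
Step 3: 85 μL + 4300 μL = 4385 μL total → factor 4385/85 = 51.588
Step 4: 75 μL brought to 375 μL → factor 375/75 = 5
Step 5: 0.32 mL brought to 14.4 mL → factor 14.4/0.32 = 45
Overall dilution factor = 44.125 × 6.2703 × 51.588 × 5 × 45 = 3.2115 × 10^6

3.21 × 10^6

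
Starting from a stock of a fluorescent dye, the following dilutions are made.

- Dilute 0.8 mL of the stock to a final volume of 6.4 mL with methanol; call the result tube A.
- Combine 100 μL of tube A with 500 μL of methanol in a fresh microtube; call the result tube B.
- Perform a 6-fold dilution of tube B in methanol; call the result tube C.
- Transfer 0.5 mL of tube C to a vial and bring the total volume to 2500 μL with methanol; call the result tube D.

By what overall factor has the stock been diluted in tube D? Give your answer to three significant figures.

Step 1: 0.8 mL brought to 6.4 mL → factor 6.4/0.8 = 8
Step 2: 100 μL + 500 μL = 600 μL total → factor 600/100 = 6
Step 3: 6-fold → factor 6
Step 4: 0.5 mL brought to 2500 μL → factor 2.5/0.5 = 5
Overall dilution factor = 8 × 6 × 6 × 5 = 1440

1.44 × 10^3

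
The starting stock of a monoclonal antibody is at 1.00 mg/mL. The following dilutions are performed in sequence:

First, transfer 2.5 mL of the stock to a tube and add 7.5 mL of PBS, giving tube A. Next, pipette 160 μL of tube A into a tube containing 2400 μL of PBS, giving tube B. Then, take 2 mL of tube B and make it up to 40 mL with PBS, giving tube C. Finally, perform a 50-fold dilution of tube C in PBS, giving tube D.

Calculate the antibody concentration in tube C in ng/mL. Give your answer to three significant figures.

781 ng/mL

Step 1: 2.5 mL + 7.5 mL = 10 mL total → factor 10/2.5 = 4
Step 2: 160 μL + 2400 μL = 2560 μL total → factor 2560/160 = 16
Step 3: 2 mL brought to 40 mL → factor 40/2 = 20
Dilution factor through tube C = 4 × 16 × 20 = 1280
[tube C] = 1.00 mg/mL / 1280 = 0.0007813 mg/mL = 781 ng/mL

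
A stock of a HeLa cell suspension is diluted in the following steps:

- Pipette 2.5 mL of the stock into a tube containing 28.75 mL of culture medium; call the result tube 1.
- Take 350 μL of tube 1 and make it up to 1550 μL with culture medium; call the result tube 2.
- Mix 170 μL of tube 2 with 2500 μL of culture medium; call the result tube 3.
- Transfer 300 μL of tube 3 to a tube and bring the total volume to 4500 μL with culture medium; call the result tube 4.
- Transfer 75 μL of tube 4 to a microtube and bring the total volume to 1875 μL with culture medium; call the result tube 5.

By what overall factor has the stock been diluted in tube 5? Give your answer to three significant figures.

3.26 × 10^5

Step 1: 2.5 mL + 28.75 mL = 31.25 mL total → factor 31.25/2.5 = 12.5
Step 2: 350 μL brought to 1550 μL → factor 1550/350 = 4.4286
Step 3: 170 μL + 2500 μL = 2670 μL total → factor 2670/170 = 15.706
Step 4: 300 μL brought to 4500 μL → factor 4500/300 = 15
Step 5: 75 μL brought to 1875 μL → factor 1875/75 = 25
Overall dilution factor = 12.5 × 4.4286 × 15.706 × 15 × 25 = 3.2604 × 10^5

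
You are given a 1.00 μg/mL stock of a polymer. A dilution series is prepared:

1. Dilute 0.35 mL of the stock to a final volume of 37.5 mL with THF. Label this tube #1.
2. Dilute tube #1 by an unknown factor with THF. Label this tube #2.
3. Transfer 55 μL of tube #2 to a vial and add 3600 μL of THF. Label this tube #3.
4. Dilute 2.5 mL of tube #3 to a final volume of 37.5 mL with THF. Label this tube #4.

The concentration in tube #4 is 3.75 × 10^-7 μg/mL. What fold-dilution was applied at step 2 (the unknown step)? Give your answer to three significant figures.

25.0-fold

Step 1: 0.35 mL brought to 37.5 mL → factor 37.5/0.35 = 107.14
Step 2: unknown factor x
Step 3: 55 μL + 3600 μL = 3655 μL total → factor 3655/55 = 66.455
Step 4: 2.5 mL brought to 37.5 mL → factor 37.5/2.5 = 15
Product of known-step factors = 1.068 × 10^5
Overall factor = 1.00 μg/mL / (3.75 × 10^-7 μg/mL) = 2.6667 × 10^6
x = 2.6667 × 10^6 / 1.068 × 10^5 = 25.0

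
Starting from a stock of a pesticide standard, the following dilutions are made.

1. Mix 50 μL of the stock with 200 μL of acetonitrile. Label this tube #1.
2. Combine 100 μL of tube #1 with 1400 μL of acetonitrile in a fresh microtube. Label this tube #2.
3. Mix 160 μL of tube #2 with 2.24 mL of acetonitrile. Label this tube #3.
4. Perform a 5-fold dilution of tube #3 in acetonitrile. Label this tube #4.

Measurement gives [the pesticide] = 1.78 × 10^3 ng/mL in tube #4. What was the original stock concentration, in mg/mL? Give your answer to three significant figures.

10.0 mg/mL

Step 1: 50 μL + 200 μL = 250 μL total → factor 250/50 = 5
Step 2: 100 μL + 1400 μL = 1500 μL total → factor 1500/100 = 15
Step 3: 160 μL + 2.24 mL = 2400 μL total → factor 2400/160 = 15
Step 4: 5-fold → factor 5
Overall dilution factor = 5 × 15 × 15 × 5 = 5625
Stock = 1.78 × 10^3 ng/mL × 5625 = 1.001 × 10^7 ng/mL = 10.0 mg/mL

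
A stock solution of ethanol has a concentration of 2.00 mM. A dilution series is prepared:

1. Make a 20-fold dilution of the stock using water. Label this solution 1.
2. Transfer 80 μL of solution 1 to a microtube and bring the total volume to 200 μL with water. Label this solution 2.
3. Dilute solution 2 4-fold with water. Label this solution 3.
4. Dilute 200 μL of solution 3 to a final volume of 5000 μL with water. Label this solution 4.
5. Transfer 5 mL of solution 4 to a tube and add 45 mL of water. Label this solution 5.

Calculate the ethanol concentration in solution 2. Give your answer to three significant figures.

Step 1: 20-fold → factor 20
Step 2: 80 μL brought to 200 μL → factor 200/80 = 2.5
Dilution factor through solution 2 = 20 × 2.5 = 50
[solution 2] = 2.00 mM / 50 = 0.0400 mM

0.0400 mM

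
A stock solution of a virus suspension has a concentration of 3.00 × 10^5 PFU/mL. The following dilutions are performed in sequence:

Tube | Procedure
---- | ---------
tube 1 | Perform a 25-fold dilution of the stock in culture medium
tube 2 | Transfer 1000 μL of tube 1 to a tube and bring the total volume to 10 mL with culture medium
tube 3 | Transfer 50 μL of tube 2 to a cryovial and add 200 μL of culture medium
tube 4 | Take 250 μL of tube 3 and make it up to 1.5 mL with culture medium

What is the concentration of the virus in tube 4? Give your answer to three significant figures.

Step 1: 25-fold → factor 25
Step 2: 1000 μL brought to 10 mL → factor 10000/1000 = 10
Step 3: 50 μL + 200 μL = 250 μL total → factor 250/50 = 5
Step 4: 250 μL brought to 1.5 mL → factor 1500/250 = 6
Dilution factor through tube 4 = 25 × 10 × 5 × 6 = 7500
[tube 4] = 3.00 × 10^5 PFU/mL / 7500 = 40.0 PFU/mL

40.0 PFU/mL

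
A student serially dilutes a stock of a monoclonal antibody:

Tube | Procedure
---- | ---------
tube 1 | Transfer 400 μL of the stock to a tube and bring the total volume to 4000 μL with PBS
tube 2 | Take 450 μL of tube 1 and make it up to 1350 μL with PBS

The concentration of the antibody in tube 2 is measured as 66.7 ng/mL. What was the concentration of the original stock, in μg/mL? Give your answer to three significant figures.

2.00 μg/mL

Step 1: 400 μL brought to 4000 μL → factor 4000/400 = 10
Step 2: 450 μL brought to 1350 μL → factor 1350/450 = 3
Overall dilution factor = 10 × 3 = 30
Stock = 66.7 ng/mL × 30 = 2001 ng/mL = 2.00 μg/mL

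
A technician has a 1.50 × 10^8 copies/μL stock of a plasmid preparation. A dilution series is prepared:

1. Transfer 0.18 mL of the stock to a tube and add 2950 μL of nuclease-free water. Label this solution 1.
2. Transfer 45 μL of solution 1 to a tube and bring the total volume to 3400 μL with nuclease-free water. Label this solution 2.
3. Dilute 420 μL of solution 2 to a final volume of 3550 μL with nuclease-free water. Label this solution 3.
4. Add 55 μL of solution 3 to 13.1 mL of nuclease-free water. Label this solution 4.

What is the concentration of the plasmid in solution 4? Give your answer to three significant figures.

56.5 copies/μL

Step 1: 0.18 mL + 2950 μL = 3.13 mL total → factor 3.13/0.18 = 17.389
Step 2: 45 μL brought to 3400 μL → factor 3400/45 = 75.556
Step 3: 420 μL brought to 3550 μL → factor 3550/420 = 8.4524
Step 4: 55 μL + 13.1 mL = 13155 μL total → factor 13155/55 = 239.18
Overall dilution factor = 17.389 × 75.556 × 8.4524 × 239.18 = 2.6561 × 10^6
Final = 1.50 × 10^8 copies/μL / 2.6561 × 10^6 = 56.5 copies/μL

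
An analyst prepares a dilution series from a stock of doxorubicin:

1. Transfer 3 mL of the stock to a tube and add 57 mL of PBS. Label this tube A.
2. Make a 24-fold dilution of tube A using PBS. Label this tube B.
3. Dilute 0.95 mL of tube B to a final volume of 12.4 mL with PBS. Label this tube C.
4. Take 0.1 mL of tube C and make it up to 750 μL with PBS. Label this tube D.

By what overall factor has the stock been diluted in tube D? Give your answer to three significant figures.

4.70 × 10^4

Step 1: 3 mL + 57 mL = 60 mL total → factor 60/3 = 20
Step 2: 24-fold → factor 24
Step 3: 0.95 mL brought to 12.4 mL → factor 12.4/0.95 = 13.053
Step 4: 0.1 mL brought to 750 μL → factor 0.75/0.1 = 7.5
Overall dilution factor = 20 × 24 × 13.053 × 7.5 = 46989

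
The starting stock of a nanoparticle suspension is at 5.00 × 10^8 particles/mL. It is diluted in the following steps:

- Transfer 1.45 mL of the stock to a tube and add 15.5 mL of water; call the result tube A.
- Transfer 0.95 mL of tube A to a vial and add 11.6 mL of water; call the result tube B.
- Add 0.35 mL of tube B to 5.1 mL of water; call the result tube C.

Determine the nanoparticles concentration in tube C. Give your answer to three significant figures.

Step 1: 1.45 mL + 15.5 mL = 16.95 mL total → factor 16.95/1.45 = 11.69
Step 2: 0.95 mL + 11.6 mL = 12.55 mL total → factor 12.55/0.95 = 13.211
Step 3: 0.35 mL + 5.1 mL = 5.45 mL total → factor 5.45/0.35 = 15.571
Overall dilution factor = 11.69 × 13.211 × 15.571 = 2404.6
Final = 5.00 × 10^8 particles/mL / 2404.6 = 2.08 × 10^5 particles/mL

2.08 × 10^5 particles/mL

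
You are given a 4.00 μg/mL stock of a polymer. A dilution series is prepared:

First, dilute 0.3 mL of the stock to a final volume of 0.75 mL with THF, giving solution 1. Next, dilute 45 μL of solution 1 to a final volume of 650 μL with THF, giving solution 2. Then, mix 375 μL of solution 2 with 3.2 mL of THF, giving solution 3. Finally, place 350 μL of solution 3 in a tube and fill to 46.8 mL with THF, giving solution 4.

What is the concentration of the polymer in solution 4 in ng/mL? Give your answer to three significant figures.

Step 1: 0.3 mL brought to 0.75 mL → factor 0.75/0.3 = 2.5
Step 2: 45 μL brought to 650 μL → factor 650/45 = 14.444
Step 3: 375 μL + 3.2 mL = 3575 μL total → factor 3575/375 = 9.5333
Step 4: 350 μL brought to 46.8 mL → factor 46800/350 = 133.71
Overall dilution factor = 2.5 × 14.444 × 9.5333 × 133.71 = 46032
Final = 4.00 μg/mL / 46032 = 8.690 × 10^-5 μg/mL = 0.0869 ng/mL

0.0869 ng/mL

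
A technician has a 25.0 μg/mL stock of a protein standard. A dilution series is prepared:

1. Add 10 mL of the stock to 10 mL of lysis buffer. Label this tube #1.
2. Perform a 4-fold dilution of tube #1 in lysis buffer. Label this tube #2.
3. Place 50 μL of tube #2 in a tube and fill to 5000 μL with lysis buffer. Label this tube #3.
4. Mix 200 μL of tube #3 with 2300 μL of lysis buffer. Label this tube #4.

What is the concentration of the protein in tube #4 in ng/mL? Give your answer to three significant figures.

Step 1: 10 mL + 10 mL = 20 mL total → factor 20/10 = 2
Step 2: 4-fold → factor 4
Step 3: 50 μL brought to 5000 μL → factor 5000/50 = 100
Step 4: 200 μL + 2300 μL = 2500 μL total → factor 2500/200 = 12.5
Overall dilution factor = 2 × 4 × 100 × 12.5 = 10000
Final = 25.0 μg/mL / 10000 = 0.002500 μg/mL = 2.50 ng/mL

2.50 ng/mL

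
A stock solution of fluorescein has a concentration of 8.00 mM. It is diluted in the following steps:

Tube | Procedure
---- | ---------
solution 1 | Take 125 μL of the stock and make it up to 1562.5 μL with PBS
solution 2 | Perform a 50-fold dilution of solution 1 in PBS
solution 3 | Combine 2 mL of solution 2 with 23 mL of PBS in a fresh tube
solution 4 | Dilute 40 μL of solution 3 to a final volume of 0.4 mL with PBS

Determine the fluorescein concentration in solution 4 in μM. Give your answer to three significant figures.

Step 1: 125 μL brought to 1562.5 μL → factor 1562.5/125 = 12.5
Step 2: 50-fold → factor 50
Step 3: 2 mL + 23 mL = 25 mL total → factor 25/2 = 12.5
Step 4: 40 μL brought to 0.4 mL → factor 400/40 = 10
Overall dilution factor = 12.5 × 50 × 12.5 × 10 = 78125
Final = 8.00 mM / 78125 = 0.0001024 mM = 0.102 μM

0.102 μM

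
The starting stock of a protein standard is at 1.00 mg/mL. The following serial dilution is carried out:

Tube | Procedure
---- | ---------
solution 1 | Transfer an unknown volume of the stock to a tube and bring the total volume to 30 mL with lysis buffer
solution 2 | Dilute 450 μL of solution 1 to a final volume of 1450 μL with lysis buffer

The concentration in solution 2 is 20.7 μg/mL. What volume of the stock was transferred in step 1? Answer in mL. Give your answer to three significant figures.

2.00 mL

Step 1: v brought to 30 mL → factor = 30 mL/v
Step 2: 450 μL brought to 1450 μL → factor 1450/450 = 3.2222
Product of known-step factors = 3.2222
Overall factor = 1.00 mg/mL / (20.7 μg/mL) = 48.309
Step-1 factor = 48.309 / 3.2222 = 14.993
v = 30 mL / 14.993 = 2.00 mL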